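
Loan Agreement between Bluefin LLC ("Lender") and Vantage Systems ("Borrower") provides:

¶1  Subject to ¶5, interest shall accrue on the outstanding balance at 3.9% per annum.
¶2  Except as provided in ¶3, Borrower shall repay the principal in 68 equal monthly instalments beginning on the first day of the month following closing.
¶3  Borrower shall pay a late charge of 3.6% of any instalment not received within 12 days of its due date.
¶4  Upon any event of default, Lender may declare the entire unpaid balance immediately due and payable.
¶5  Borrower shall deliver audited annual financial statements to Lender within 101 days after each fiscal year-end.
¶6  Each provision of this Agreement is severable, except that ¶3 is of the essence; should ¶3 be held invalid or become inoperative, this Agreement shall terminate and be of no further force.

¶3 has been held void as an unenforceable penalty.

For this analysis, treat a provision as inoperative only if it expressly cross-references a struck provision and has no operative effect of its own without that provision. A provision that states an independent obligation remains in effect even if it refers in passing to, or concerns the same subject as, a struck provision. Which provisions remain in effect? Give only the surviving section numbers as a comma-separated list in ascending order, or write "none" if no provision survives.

none

¶3 is struck. No other provision's operative terms depend on ¶3. ¶6 makes ¶3 an essential term, and ¶3 is the provision held invalid; under ¶6, the entire Agreement is therefore void. No provision of the Agreement survives.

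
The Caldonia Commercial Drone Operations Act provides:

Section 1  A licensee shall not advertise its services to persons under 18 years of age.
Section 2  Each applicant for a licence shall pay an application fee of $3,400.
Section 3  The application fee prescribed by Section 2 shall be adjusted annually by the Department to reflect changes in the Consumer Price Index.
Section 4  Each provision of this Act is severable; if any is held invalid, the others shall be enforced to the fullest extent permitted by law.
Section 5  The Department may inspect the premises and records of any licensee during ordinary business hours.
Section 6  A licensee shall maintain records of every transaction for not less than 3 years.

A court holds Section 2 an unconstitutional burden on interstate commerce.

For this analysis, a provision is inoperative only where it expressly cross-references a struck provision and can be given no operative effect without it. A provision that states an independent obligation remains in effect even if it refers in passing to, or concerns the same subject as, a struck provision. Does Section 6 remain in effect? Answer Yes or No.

Yes

Section 2 is struck. The whole of Section 3 is the indexation of the application fee, defined by reference to Section 2, so Section 3 cannot stand once Section 2 is removed. Section 4 is a severability clause and preserves every provision that can still be given independent effect. The provisions still in force are Section 1, Section 4, Section 5, and Section 6. Section 6 is among the surviving provisions, so the answer is yes.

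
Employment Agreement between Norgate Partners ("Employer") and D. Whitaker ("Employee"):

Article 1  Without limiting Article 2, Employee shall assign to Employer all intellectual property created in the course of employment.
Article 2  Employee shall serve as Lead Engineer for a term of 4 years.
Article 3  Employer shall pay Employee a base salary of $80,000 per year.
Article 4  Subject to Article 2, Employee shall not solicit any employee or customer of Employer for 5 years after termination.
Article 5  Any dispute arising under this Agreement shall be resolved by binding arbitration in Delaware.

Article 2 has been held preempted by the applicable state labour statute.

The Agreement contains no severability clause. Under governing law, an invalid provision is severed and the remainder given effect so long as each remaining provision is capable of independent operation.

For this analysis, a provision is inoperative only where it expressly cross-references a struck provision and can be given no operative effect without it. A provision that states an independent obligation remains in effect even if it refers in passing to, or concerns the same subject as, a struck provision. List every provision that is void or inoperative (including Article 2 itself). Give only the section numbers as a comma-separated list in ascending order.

2

Article 2 is struck. Although Article 1 refers to Article 2, its operative terms do not depend on Article 2, so it remains in effect. Although Article 4 refers to Article 2, its operative terms do not depend on Article 2, so it remains in effect. No other provision's operative terms depend on Article 2. Under the stated default rule, only provisions that cannot operate independently fall away; the rest are enforced. The provisions still in force are Article 1, Article 3, Article 4, and Article 5.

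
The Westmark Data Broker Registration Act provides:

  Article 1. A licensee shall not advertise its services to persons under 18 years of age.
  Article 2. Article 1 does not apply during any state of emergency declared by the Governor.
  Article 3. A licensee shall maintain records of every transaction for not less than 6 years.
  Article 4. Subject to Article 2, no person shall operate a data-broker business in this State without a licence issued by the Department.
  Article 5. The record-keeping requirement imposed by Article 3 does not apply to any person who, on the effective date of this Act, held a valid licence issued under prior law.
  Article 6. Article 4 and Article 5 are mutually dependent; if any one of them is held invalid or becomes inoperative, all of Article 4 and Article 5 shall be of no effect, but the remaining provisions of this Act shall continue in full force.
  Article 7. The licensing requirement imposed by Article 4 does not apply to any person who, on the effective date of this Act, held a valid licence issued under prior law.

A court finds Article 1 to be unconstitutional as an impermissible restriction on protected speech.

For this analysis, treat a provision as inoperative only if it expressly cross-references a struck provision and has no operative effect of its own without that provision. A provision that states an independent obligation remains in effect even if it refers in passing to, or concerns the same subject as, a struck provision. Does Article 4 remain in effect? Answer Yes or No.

Yes

Article 1 is struck. Article 2 has no operative effect of its own apart from Article 1 and is therefore inoperative. Although Article 4 refers to Article 2, its operative terms do not depend on Article 2, so it remains in effect. Article 6 ties Article 4 and Article 5 together, but none of those is affected here; the remaining provisions continue in force under Article 6. Article 3, Article 4, Article 5, Article 6, and Article 7 remain in effect. Article 4 is among the surviving provisions, so the answer is yes.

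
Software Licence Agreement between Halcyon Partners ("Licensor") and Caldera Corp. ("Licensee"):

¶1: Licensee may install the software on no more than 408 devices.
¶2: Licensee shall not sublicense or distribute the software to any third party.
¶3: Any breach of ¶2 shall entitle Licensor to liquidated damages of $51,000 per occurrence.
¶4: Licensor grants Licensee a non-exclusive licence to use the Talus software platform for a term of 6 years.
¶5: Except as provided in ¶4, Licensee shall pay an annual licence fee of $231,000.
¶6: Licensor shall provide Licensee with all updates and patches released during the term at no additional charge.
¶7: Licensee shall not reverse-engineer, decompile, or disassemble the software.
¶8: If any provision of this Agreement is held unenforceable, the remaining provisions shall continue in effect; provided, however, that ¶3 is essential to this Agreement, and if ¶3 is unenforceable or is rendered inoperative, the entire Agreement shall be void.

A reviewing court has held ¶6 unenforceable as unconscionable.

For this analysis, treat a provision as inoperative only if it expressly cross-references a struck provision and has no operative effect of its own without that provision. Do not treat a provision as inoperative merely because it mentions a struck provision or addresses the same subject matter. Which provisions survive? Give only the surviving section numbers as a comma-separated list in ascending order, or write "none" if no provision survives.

¶6 is struck. Nothing else in the Agreement is defined by reference to ¶6. ¶8 makes ¶3 an essential term, but ¶3 is unaffected, so the severability proviso in ¶8 preserves the remaining provisions. The provisions still in force are ¶1, ¶2, ¶3, ¶4, ¶5, ¶7, and ¶8.

1, 2, 3, 4, 5, 7, 8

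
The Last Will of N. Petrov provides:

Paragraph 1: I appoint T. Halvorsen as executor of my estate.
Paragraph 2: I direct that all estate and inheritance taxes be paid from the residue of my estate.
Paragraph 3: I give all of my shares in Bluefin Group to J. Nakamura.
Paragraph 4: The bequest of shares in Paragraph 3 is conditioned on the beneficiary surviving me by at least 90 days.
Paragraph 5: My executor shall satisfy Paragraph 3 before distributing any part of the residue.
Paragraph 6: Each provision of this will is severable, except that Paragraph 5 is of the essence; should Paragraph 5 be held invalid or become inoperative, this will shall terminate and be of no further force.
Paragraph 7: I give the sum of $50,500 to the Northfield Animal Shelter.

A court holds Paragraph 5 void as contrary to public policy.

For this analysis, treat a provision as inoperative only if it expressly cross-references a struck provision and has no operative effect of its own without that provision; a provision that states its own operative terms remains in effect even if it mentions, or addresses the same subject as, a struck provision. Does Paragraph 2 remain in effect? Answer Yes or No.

Paragraph 5 is struck. No other provision's operative terms depend on Paragraph 5. Paragraph 6 makes Paragraph 5 an essential term, and Paragraph 5 is the provision held invalid; under Paragraph 6, the entire will is therefore void. No provision of the will survives. Paragraph 2 is among the inoperative provisions, so the answer is no.

No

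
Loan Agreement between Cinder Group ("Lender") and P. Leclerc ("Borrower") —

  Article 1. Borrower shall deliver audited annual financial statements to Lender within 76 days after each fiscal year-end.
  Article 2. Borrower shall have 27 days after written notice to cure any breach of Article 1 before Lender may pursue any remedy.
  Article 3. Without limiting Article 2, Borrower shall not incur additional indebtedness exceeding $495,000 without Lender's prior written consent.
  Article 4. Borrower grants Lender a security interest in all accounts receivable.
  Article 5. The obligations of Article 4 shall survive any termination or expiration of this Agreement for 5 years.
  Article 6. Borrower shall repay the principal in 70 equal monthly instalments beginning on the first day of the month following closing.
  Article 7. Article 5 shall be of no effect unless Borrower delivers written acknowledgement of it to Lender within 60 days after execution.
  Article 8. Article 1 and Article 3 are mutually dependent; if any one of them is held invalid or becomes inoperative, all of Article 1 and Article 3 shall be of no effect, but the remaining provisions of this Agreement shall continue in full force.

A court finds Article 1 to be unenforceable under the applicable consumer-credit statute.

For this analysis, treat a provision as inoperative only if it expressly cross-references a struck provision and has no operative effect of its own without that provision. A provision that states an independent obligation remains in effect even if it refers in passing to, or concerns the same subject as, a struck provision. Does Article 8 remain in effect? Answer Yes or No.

Article 1 is struck. Article 2 has no operative effect of its own apart from Article 1 and is therefore inoperative. Article 8 declares Article 1 and Article 3 mutually dependent; since one of them has fallen, all of them are of no effect. That brings down Article 3 as well. The remainder continues in force under Article 8. Article 4, Article 5, Article 6, Article 7, and Article 8 remain in effect. Article 8 is among the surviving provisions, so the answer is yes.

Yes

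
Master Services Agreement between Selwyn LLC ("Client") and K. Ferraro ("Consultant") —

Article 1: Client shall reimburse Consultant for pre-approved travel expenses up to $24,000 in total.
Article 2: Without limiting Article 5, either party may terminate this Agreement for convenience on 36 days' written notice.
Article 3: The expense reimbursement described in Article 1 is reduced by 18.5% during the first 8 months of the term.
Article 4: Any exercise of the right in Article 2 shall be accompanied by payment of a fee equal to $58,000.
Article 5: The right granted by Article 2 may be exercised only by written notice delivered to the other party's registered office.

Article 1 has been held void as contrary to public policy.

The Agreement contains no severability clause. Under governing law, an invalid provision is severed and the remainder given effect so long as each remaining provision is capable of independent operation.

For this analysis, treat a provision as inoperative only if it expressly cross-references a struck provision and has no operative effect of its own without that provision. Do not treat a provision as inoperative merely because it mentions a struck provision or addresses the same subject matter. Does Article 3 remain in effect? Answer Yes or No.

Article 1 is struck. The whole of Article 3 is the introductory reduction to the expense reimbursement, defined by reference to Article 1, so Article 3 cannot stand once Article 1 is removed. Under the stated default rule, only provisions that cannot operate independently fall away; the rest are enforced. That leaves Article 2, Article 4, and Article 5 in effect. Article 3 is among the inoperative provisions, so the answer is no.

No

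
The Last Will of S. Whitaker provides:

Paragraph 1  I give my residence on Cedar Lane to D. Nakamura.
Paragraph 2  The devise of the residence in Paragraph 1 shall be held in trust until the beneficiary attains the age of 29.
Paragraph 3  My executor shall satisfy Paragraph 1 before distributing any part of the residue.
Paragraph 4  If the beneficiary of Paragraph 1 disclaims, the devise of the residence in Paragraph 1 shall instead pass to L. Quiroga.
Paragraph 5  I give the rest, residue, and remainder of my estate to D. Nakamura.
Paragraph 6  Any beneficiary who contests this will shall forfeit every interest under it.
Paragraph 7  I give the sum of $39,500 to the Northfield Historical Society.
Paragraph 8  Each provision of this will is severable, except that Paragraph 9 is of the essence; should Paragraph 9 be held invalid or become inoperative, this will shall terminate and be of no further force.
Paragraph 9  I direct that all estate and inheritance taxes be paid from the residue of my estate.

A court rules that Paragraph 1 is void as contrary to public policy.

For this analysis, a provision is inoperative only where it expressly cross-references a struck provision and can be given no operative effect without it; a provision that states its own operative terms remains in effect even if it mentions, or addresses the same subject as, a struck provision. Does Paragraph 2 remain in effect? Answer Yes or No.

Paragraph 1 is struck. The only function of Paragraph 2 is the trust for Paragraph 1, so it cannot stand once Paragraph 1 is removed. Paragraph 3 has no operative effect of its own apart from Paragraph 1 and is therefore inoperative. Paragraph 4 has no operative effect of its own apart from Paragraph 1 and is therefore inoperative. Paragraph 8 makes Paragraph 9 an essential term, but Paragraph 9 is unaffected, so the severability proviso in Paragraph 8 preserves the remaining provisions. Paragraph 5, Paragraph 6, Paragraph 7, Paragraph 8, and Paragraph 9 remain in effect. Paragraph 2 is among the inoperative provisions, so the answer is no.

No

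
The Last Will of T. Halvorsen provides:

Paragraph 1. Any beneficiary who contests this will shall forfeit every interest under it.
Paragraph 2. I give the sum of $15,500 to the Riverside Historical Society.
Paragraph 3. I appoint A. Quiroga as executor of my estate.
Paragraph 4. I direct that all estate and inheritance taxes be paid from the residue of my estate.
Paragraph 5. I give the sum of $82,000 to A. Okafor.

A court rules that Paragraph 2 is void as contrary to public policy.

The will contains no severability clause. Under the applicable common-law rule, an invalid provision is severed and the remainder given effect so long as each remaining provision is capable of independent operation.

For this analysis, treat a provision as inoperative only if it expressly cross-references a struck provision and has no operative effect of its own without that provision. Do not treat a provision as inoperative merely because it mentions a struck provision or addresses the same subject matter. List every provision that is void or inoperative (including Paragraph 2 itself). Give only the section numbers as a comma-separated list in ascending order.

2

Paragraph 2 is struck. Nothing else in the will is defined by reference to Paragraph 2. With no severability clause, the stated default rule severs what cannot stand and enforces each remaining provision that can operate on its own. The provisions still in force are Paragraph 1, Paragraph 3, Paragraph 4, and Paragraph 5.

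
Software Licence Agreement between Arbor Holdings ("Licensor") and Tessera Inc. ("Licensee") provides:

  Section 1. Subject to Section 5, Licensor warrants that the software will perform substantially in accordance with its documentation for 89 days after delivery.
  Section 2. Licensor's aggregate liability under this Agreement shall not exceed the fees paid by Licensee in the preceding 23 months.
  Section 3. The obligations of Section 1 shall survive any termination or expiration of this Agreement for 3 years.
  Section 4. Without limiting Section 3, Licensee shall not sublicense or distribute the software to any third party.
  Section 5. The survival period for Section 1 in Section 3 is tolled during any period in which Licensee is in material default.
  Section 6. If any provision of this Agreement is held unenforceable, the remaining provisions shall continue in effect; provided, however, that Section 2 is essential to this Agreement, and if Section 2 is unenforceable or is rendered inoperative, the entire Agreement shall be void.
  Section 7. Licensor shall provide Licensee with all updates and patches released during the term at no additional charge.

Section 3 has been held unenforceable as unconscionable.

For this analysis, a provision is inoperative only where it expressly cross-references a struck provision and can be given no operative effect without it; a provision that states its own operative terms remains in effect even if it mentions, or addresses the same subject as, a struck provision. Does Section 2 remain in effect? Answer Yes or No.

Yes

Section 3 is struck. Section 5 has no operative effect of its own apart from Section 3 and is therefore inoperative. Section 1 mentions Section 5 but its own obligation stands independently of Section 5, so Section 1 is not affected. Although Section 4 refers to Section 3, its operative terms do not depend on Section 3, so it remains in effect. Section 6 makes Section 2 an essential term, but Section 2 is unaffected, so the severability proviso in Section 6 preserves the remaining provisions. Section 1, Section 2, Section 4, Section 6, and Section 7 remain in effect. Section 2 is among the surviving provisions, so the answer is yes.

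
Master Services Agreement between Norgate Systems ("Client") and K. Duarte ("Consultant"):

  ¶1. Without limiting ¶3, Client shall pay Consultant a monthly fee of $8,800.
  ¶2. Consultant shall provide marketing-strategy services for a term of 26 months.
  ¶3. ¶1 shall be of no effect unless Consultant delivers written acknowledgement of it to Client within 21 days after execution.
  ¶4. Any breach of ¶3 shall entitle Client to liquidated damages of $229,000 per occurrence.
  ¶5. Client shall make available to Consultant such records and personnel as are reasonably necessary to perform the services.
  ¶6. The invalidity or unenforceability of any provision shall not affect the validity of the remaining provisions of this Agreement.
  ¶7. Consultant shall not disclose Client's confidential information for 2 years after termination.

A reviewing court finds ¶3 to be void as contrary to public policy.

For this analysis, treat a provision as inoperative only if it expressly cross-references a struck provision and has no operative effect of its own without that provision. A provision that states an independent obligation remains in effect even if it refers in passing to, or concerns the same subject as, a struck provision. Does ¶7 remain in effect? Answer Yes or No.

Yes

¶3 is struck. ¶4 has no operative effect of its own apart from ¶3 and is therefore inoperative. Although ¶1 refers to ¶3, its operative terms do not depend on ¶3, so it remains in effect. Under the severability clause in ¶6, the remaining provisions continue in force. ¶1, ¶2, ¶5, ¶6, and ¶7 remain in effect. ¶7 is among the surviving provisions, so the answer is yes.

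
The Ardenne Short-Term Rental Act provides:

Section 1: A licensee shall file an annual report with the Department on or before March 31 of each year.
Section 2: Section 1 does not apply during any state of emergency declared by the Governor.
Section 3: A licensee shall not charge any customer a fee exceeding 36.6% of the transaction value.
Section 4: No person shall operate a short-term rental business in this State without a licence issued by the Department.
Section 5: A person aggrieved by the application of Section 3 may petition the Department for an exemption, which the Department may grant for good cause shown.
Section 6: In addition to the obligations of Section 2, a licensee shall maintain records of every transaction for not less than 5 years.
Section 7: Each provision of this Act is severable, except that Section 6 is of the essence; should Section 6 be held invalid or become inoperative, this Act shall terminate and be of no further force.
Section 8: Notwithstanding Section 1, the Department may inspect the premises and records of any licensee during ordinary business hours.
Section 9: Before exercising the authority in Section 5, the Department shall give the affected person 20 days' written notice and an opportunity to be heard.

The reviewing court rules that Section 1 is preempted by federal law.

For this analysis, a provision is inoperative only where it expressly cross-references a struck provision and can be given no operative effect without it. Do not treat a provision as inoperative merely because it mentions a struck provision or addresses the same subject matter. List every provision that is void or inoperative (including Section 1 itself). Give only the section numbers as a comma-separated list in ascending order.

1, 2

Section 1 is struck. The only function of Section 2 is the emergency suspension of Section 1, so it cannot stand once Section 1 is removed. Although Section 8 refers to Section 1, its operative terms do not depend on Section 1, so it remains in effect. Although Section 6 refers to Section 2, its operative terms do not depend on Section 2, so it remains in effect. Section 7 makes Section 6 an essential term, but Section 6 is unaffected, so the severability proviso in Section 7 preserves the remaining provisions. That leaves Section 3, Section 4, Section 5, Section 6, Section 7, Section 8, and Section 9 in effect.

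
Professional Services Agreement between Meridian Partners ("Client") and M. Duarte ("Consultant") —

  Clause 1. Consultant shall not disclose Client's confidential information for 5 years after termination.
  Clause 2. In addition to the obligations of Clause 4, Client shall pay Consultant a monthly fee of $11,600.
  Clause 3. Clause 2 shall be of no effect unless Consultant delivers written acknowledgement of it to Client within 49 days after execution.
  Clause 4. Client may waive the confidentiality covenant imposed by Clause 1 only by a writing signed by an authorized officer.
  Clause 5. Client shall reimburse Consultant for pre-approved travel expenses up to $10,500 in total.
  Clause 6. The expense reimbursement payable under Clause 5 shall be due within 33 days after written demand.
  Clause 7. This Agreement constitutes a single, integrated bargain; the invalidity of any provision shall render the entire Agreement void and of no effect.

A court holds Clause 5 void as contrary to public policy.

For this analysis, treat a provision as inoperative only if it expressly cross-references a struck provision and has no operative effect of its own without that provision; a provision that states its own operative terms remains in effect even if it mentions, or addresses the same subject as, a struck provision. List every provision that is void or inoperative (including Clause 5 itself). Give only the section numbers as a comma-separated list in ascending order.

Clause 5 is struck. Clause 6 has no operative effect of its own apart from Clause 5 and is therefore inoperative. Clause 7 provides that the Agreement is not severable, so the invalidity of any one provision voids the entire Agreement. No provision of the Agreement survives.

1, 2, 3, 4, 5, 6, 7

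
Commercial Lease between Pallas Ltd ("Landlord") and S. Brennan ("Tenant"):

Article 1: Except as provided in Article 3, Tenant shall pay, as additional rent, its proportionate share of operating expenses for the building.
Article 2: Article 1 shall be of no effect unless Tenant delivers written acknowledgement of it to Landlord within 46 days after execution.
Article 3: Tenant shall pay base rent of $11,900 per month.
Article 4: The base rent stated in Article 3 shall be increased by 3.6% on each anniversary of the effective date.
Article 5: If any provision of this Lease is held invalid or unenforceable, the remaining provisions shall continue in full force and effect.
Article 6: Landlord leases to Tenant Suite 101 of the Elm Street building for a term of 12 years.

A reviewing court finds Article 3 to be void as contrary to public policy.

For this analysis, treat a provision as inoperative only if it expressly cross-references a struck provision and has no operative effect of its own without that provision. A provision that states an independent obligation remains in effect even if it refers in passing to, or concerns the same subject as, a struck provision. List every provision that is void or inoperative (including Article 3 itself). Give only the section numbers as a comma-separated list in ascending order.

Article 3 is struck. The whole of Article 4 is the escalation of the base rent, defined by reference to Article 3, so Article 4 cannot stand once Article 3 is removed. Article 1 mentions Article 3 but its own obligation stands independently of Article 3, so Article 1 is not affected. Under the severability clause in Article 5, the remaining provisions continue in force. Article 1, Article 2, Article 5, and Article 6 remain in effect.

3, 4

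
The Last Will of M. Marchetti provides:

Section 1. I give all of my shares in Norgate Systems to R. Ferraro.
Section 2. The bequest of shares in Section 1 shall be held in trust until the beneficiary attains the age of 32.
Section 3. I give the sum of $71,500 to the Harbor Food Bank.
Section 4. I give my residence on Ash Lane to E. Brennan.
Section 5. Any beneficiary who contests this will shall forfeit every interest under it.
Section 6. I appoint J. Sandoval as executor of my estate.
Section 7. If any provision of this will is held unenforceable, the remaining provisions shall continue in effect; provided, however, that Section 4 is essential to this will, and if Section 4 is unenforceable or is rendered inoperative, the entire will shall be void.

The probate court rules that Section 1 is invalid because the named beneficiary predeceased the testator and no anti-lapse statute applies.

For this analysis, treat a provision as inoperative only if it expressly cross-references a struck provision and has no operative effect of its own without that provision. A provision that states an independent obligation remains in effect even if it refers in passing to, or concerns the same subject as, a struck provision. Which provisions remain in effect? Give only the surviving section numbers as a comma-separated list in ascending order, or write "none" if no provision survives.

Section 1 is struck. Section 2 has no operative effect of its own apart from Section 1 and is therefore inoperative. Section 7 makes Section 4 an essential term, but Section 4 is unaffected, so the severability proviso in Section 7 preserves the remaining provisions. Section 3, Section 4, Section 5, Section 6, and Section 7 remain in effect.

3, 4, 5, 6, 7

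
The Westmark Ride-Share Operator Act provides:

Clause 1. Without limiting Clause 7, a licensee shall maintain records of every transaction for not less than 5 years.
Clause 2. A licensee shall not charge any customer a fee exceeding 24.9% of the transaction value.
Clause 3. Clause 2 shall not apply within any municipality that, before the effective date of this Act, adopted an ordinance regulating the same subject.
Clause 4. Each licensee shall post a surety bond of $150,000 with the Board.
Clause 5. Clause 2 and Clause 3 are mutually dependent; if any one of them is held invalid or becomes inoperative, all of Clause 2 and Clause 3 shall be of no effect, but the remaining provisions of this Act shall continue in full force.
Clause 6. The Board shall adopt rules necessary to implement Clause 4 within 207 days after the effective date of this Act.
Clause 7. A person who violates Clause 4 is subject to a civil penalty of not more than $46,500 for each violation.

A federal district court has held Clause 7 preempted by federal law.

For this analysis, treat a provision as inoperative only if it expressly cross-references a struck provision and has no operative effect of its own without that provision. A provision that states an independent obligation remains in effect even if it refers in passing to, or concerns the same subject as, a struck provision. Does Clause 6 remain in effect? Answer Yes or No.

Clause 7 is struck. Although Clause 1 refers to Clause 7, its operative terms do not depend on Clause 7, so it remains in effect. No other provision's operative terms depend on Clause 7. Clause 5 ties Clause 2 and Clause 3 together, but none of those is affected here; the remaining provisions continue in force under Clause 5. The provisions still in force are Clause 1, Clause 2, Clause 3, Clause 4, Clause 5, and Clause 6. Clause 6 is among the surviving provisions, so the answer is yes.

Yes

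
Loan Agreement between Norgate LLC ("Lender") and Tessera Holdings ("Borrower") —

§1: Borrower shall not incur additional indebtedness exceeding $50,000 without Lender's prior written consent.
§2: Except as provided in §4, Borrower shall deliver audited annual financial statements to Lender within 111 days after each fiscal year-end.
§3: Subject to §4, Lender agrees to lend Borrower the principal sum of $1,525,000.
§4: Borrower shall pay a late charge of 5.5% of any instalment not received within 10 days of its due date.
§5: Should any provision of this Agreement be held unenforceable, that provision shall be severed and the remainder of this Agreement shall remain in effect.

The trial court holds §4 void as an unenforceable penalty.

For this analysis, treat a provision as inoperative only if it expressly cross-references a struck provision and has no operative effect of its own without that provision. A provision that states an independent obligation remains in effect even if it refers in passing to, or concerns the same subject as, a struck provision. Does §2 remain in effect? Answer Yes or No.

Yes

§4 is struck. §2 mentions §4 but its own obligation stands independently of §4, so §2 is not affected. Although §3 refers to §4, its operative terms do not depend on §4, so it remains in effect. No other provision's operative terms depend on §4. Under the severability clause in §5, the remaining provisions continue in force. The provisions still in force are §1, §2, §3, and §5. §2 is among the surviving provisions, so the answer is yes.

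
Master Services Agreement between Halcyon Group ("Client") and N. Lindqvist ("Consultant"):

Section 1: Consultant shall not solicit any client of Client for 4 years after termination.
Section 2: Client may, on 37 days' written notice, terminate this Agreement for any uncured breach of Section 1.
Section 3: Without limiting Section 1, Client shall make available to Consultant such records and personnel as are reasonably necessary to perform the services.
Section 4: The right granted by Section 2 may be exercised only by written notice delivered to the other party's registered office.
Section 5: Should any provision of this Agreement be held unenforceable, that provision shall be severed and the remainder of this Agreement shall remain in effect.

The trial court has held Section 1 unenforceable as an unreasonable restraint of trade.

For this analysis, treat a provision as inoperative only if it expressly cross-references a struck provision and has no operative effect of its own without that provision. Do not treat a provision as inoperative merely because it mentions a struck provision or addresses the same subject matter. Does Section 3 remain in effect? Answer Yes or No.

Yes

Section 1 is struck. Section 2 merely fixes the termination right for breach of Section 1; with Section 1 gone it has nothing to operate on and falls away. Section 4 merely fixes the notice requirement for Section 2; with Section 2 gone it has nothing to operate on and falls away. Although Section 3 refers to Section 1, its operative terms do not depend on Section 1, so it remains in effect. Under the severability clause in Section 5, the remaining provisions continue in force. The provisions still in force are Section 3 and Section 5. Section 3 is among the surviving provisions, so the answer is yes.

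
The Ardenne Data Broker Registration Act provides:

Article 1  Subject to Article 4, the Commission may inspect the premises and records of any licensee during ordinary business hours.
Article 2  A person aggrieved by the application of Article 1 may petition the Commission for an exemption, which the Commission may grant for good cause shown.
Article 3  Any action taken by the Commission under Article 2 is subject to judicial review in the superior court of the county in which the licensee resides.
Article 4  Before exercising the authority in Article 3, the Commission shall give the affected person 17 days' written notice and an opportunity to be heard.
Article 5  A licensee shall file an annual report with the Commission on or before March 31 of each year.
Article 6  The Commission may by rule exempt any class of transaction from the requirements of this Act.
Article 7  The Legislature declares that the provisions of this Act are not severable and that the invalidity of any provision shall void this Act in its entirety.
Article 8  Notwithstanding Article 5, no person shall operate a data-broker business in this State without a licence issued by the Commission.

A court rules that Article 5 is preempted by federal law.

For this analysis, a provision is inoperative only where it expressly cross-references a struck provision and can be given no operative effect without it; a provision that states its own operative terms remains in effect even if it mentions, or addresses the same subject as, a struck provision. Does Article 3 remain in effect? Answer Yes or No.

No

Article 5 is struck. Nothing else in the Act is defined by reference to Article 5. Article 7 provides that the Act is not severable, so the invalidity of any one provision voids the entire Act. No provision of the Act survives. Article 3 is among the inoperative provisions, so the answer is no.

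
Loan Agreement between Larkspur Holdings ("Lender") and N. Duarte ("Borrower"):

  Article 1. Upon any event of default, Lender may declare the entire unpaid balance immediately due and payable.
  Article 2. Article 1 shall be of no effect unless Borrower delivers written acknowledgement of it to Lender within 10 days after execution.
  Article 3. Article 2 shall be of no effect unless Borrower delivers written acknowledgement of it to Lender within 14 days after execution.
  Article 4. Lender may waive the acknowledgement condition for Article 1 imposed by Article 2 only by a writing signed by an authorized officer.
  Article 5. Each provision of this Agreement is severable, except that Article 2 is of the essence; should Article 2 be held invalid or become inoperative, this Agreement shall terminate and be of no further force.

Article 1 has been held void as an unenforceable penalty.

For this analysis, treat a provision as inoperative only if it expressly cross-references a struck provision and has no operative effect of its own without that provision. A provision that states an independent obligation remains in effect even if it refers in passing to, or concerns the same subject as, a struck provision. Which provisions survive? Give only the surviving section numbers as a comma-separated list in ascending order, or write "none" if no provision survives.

Article 1 is struck. The only function of Article 2 is the acknowledgement condition for Article 1, so it cannot stand once Article 1 is removed. Article 3 merely fixes the acknowledgement condition for Article 2; with Article 2 gone it has nothing to operate on and falls away. Article 4 merely fixes the waiver condition for Article 2; with Article 2 gone it has nothing to operate on and falls away. Article 5 makes Article 2 an essential term, and Article 2 has been rendered inoperative by the cascade; under Article 5, the entire Agreement is therefore void. No provision of the Agreement survives.

none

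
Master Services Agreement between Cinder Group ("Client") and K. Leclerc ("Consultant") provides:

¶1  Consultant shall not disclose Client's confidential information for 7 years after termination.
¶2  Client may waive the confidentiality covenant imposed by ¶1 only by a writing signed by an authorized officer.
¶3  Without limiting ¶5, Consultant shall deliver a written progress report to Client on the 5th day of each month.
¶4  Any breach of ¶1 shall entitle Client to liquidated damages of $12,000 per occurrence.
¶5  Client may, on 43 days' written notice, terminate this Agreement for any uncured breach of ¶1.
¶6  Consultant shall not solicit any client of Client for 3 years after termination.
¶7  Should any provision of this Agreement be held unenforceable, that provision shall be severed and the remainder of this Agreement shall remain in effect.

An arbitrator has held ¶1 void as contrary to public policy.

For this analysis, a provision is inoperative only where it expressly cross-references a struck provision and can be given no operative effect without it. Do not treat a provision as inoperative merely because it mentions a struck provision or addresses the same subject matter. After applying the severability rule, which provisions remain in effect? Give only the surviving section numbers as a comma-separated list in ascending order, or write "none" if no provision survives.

¶1 is struck. ¶2 operates only by reference to ¶1, so it falls with ¶1. ¶4 has no operative effect of its own apart from ¶1 and is therefore inoperative. ¶5 operates only by reference to ¶1, so it falls with ¶1. Although ¶3 refers to ¶5, its operative terms do not depend on ¶5, so it remains in effect. Under the severability clause in ¶7, the remaining provisions continue in force. The provisions still in force are ¶3, ¶6, and ¶7.

3, 6, 7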